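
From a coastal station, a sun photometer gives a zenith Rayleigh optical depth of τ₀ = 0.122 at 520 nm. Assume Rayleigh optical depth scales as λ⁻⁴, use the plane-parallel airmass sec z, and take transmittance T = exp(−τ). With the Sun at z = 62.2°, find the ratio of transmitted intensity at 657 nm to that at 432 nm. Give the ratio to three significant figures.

1.56

Airmass: sec 62.2° = 2.1441.
τ(657 nm) = 0.122 × (520/657)⁴ × 2.1441 = 0.122 × 0.3924 × 2.1441 = 0.1027.
τ(432 nm) = 0.122 × (520/432)⁴ × 2.1441 = 0.122 × 2.0993 × 2.1441 = 0.5492.
T(657)/T(432) = exp(τ_B − τ_A) = exp(0.4465) = 1.5628.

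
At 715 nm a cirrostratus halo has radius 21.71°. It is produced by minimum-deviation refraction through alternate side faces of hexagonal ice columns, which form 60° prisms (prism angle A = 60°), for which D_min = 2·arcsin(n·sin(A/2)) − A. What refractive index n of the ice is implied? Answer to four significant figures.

Rearranging: n = sin((D_min + A)/2) / sin(A/2).
(D_min + A)/2 = (21.71° + 60°)/2 = 40.855°.
n = sin 40.855° / sin 30° = 0.6541 / 0.5000 = 1.3083.

1.308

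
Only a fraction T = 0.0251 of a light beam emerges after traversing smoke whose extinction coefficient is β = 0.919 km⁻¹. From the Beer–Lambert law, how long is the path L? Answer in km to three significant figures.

Beer–Lambert: T = exp(−βL) ⇒ L = −ln(T)/β = −ln(0.0251)/0.919 = 3.6849/0.919 = 4.01 km.

4.01 km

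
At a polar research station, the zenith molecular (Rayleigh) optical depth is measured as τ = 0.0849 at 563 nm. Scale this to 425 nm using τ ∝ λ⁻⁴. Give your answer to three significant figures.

0.261

τ(425 nm) = τ(563 nm) × (563/425)⁴ = 0.0849 × (1.3247)⁴ = 0.0849 × 3.0795 = 0.2614.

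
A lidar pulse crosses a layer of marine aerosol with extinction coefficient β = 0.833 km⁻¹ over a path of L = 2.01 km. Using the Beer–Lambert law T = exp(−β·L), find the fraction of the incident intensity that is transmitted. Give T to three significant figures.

τ = β·L = 0.833 × 2.01 = 1.6743.
T = exp(−1.6743) = 0.1874.

0.187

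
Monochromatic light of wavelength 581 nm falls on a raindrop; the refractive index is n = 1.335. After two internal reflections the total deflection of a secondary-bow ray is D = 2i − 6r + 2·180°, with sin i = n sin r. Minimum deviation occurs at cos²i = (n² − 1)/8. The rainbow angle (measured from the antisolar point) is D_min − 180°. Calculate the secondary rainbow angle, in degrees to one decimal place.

51.4°

cos²i = (1.78222 − 1)/8 = 0.09778; i = arccos(0.31269) = 71.778°.
sin r = sin 71.778°/1.335 = 0.71150; r = 45.357°.
D_min = 2·71.778° − 6·45.357° + 360° = 231.414°.
Rainbow angle = D_min − 180° = 51.414°.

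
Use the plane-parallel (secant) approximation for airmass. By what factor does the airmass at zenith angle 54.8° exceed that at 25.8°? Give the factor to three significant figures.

X(54.8°)/X(25.8°) = sec 54.8° / sec 25.8° = cos 25.8° / cos 54.8° = 0.9003/0.5764 = 1.5619.

1.56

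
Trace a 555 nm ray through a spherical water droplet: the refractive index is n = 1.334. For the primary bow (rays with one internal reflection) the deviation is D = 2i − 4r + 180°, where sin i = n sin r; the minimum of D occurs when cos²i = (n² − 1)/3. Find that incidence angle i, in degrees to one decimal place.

59.4°

cos²i = (1.334² − 1)/3 = (1.77956 − 1)/3 = 0.25985.
cos i = 0.50976, so i = 59.352°.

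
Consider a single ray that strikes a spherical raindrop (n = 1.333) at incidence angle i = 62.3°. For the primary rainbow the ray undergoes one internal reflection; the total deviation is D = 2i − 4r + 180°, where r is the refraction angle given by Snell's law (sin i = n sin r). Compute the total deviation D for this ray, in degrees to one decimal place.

138.1°

sin r = sin 62.3° / 1.333 = 0.8854/1.333 = 0.6642; r = 41.62°.
D = 2·62.3° − 4·41.62° + 180° = 124.60° − 166.49° + 180° = 138.11°.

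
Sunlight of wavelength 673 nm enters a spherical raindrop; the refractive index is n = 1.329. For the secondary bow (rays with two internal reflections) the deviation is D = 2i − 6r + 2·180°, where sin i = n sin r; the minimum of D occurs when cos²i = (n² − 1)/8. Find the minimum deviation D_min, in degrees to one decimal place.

229.8°

cos²i = (1.76624 − 1)/8 = 0.09578; i = arccos(0.30948) = 71.972°.
sin r = sin 71.972°/1.329 = 0.71550; r = 45.685°.
D_min = 2·71.972° − 6·45.685° + 360° = 229.837°.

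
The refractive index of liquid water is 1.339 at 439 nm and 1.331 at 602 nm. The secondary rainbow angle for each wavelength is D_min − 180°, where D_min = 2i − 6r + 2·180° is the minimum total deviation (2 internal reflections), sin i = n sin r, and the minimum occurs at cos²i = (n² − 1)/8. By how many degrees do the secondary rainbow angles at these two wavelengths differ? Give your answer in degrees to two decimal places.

2.09°

At 439 nm (n = 1.339): cos²i = 0.09912 → i = 71.650°, r = 45.141°, D_min = 232.451°, rainbow angle = 52.451°.
At 602 nm (n = 1.331): cos²i = 0.09645 → i = 71.907°, r = 45.575°, D_min = 230.365°, rainbow angle = 50.365°.
Angular width = |52.451° − 50.365°| = 2.086°.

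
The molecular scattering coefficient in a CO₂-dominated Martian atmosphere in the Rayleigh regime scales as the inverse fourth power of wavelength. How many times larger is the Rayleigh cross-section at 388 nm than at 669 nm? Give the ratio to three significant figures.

Rayleigh scattering ∝ λ⁻⁴, so the ratio of coefficients is the inverse fourth power of the wavelength ratio.
σ(388)/σ(669) = (669/388)⁴ = (1.7242)⁴ = 8.838.

8.84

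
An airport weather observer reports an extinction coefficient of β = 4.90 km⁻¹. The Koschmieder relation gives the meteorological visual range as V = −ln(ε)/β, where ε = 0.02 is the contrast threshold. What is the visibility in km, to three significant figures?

V = −ln(0.02) / 4.90 = 3.912 / 4.90 = 0.7984 km.

0.798 km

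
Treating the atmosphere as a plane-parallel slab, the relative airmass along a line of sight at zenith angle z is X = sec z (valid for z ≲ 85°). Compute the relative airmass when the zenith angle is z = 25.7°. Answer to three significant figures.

X = sec z = 1/cos 25.7° = 1/0.9011 = 1.1098.

1.11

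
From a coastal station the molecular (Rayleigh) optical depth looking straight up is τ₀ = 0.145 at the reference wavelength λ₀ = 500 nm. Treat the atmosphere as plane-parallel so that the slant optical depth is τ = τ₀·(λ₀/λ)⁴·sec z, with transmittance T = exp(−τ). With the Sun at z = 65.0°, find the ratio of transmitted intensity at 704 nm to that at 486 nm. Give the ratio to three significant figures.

Airmass: sec 65.0° = 2.3662.
τ(704 nm) = 0.145 × (500/704)⁴ × 2.3662 = 0.145 × 0.2544 × 2.3662 = 0.0873.
τ(486 nm) = 0.145 × (500/486)⁴ × 2.3662 = 0.145 × 1.1203 × 2.3662 = 0.3844.
T(704)/T(486) = exp(τ_B − τ_A) = exp(0.2971) = 1.3459.

1.35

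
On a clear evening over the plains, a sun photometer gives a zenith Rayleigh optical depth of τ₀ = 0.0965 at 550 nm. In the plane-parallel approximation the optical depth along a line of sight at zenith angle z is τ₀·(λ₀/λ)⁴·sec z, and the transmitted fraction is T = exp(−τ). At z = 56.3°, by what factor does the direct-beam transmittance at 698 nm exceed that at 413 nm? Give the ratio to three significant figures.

Airmass: sec 56.3° = 1.8023.
τ(698 nm) = 0.0965 × (550/698)⁴ × 1.8023 = 0.0965 × 0.3855 × 1.8023 = 0.0670.
τ(413 nm) = 0.0965 × (550/413)⁴ × 1.8023 = 0.0965 × 3.1452 × 1.8023 = 0.5470.
T(698)/T(413) = exp(τ_B − τ_A) = exp(0.4800) = 1.6160.

1.62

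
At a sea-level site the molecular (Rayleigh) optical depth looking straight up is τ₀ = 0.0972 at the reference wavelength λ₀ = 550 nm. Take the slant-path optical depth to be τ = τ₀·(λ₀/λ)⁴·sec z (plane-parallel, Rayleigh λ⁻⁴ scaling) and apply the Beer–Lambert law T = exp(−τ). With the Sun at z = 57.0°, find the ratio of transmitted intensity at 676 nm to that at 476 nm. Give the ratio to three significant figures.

Airmass: sec 57.0° = 1.8361.
τ(676 nm) = 0.0972 × (550/676)⁴ × 1.8361 = 0.0972 × 0.4382 × 1.8361 = 0.0782.
τ(476 nm) = 0.0972 × (550/476)⁴ × 1.8361 = 0.0972 × 1.7825 × 1.8361 = 0.3181.
T(676)/T(476) = exp(τ_B − τ_A) = exp(0.2399) = 1.2711.

1.27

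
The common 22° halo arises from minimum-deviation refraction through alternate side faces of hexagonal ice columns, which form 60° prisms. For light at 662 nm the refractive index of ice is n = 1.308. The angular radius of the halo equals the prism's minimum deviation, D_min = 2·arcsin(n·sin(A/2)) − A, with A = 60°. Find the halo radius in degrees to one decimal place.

21.7°

n·sin(A/2) = 1.308 × sin 30° = 1.308 × 0.5000 = 0.6540.
D_min = 2·arcsin(0.6540) − 60° = 2 × 40.844° − 60° = 21.688°.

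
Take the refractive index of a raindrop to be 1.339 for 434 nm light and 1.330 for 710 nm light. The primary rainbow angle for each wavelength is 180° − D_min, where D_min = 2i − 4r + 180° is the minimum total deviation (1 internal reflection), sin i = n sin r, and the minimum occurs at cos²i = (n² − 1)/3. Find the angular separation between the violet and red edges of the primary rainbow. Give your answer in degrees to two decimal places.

1.30°

At 434 nm (n = 1.339): cos²i = 0.26431 → i = 59.062°, r = 39.834°, D_min = 138.786°, rainbow angle = 41.214°.
At 710 nm (n = 1.330): cos²i = 0.25630 → i = 59.585°, r = 40.422°, D_min = 137.484°, rainbow angle = 42.516°.
Angular width = |41.214° − 42.516°| = 1.303°.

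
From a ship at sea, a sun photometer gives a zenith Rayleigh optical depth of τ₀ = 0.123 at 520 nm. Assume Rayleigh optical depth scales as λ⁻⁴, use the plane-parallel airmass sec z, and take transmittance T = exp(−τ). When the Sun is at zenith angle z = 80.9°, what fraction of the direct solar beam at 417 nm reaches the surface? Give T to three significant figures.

0.153

sec 80.9° = 6.3228.
τ = 0.123 × (520/417)⁴ × 6.3228 = 0.123 × 2.4181 × 6.3228 = 1.8805.
T = exp(−1.8805) = 0.1525.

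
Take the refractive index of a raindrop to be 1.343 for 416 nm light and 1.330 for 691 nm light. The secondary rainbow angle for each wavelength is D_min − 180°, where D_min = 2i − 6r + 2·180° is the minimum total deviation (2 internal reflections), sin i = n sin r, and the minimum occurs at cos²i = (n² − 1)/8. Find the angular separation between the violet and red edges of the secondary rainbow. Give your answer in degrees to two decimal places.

3.38°

At 416 nm (n = 1.343): cos²i = 0.10046 → i = 71.522°, r = 44.928°, D_min = 233.478°, rainbow angle = 53.478°.
At 691 nm (n = 1.330): cos²i = 0.09611 → i = 71.940°, r = 45.630°, D_min = 230.101°, rainbow angle = 50.101°.
Angular width = |53.478° − 50.101°| = 3.377°.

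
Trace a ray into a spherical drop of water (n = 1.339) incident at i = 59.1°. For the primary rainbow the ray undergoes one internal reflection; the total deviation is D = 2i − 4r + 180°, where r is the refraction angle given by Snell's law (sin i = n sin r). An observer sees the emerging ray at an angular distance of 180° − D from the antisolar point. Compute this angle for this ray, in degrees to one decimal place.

sin r = sin 59.1° / 1.339 = 0.8581/1.339 = 0.6408; r = 39.85°.
D = 2·59.1° − 4·39.85° + 180° = 118.20° − 159.41° + 180° = 138.79°.
Angle from antisolar point = 180° − D = 41.21°.

41.2°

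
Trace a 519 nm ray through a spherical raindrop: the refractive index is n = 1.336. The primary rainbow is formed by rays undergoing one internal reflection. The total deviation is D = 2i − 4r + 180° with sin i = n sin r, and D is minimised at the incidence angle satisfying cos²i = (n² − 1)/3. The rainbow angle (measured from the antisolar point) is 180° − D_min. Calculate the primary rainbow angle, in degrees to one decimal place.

cos²i = (1.78490 − 1)/3 = 0.26163; i = arccos(0.51150) = 59.236°.
sin r = sin 59.236°/1.336 = 0.64318; r = 40.029°.
D_min = 2·59.236° − 4·40.029° + 180° = 138.356°.
Rainbow angle = 180° − D_min = 41.644°.

41.6°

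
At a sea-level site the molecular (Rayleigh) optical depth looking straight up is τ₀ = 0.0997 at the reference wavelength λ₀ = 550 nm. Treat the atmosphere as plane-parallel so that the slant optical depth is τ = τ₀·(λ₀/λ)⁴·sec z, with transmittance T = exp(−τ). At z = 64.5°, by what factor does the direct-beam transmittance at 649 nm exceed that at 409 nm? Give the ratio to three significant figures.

1.89

Airmass: sec 64.5° = 2.3228.
τ(649 nm) = 0.0997 × (550/649)⁴ × 2.3228 = 0.0997 × 0.5158 × 2.3228 = 0.1194.
τ(409 nm) = 0.0997 × (550/409)⁴ × 2.3228 = 0.0997 × 3.2701 × 2.3228 = 0.7573.
T(649)/T(409) = exp(τ_B − τ_A) = exp(0.6379) = 1.8924.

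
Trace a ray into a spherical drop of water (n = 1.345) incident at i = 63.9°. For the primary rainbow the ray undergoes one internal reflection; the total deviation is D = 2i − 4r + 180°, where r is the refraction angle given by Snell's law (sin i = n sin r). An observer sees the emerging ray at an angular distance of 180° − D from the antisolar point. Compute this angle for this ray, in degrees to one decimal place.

39.8°

sin r = sin 63.9° / 1.345 = 0.8980/1.345 = 0.6677; r = 41.89°.
D = 2·63.9° − 4·41.89° + 180° = 127.80° − 167.55° + 180° = 140.25°.
Angle from antisolar point = 180° − D = 39.75°.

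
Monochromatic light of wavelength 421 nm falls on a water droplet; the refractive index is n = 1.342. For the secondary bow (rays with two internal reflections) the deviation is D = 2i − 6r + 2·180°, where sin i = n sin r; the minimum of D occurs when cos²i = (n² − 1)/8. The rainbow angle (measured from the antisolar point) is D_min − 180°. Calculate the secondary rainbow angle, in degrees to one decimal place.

cos²i = (1.80096 − 1)/8 = 0.10012; i = arccos(0.31642) = 71.554°.
sin r = sin 71.554°/1.342 = 0.70687; r = 44.981°.
D_min = 2·71.554° − 6·44.981° + 360° = 233.222°.
Rainbow angle = D_min − 180° = 53.222°.

53.2°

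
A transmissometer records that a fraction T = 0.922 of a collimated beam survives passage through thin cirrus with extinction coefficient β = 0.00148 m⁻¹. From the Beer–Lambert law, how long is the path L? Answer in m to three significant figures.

54.9 m

Beer–Lambert: T = exp(−βL) ⇒ L = −ln(T)/β = −ln(0.922)/0.00148 = 0.0812/0.00148 = 54.87 m.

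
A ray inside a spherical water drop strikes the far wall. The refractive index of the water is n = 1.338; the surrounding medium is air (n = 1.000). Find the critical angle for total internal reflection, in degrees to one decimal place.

sin θ_c = n_air / n = 1.000 / 1.338 = 0.7474.
θ_c = arcsin(0.7474) = 48.36°.

48.4°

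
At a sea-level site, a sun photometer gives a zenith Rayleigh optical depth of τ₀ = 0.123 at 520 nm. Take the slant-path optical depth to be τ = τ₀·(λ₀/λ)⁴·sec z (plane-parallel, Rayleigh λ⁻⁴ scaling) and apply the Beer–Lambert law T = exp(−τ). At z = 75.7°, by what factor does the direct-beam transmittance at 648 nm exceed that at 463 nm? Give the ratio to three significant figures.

1.80

Airmass: sec 75.7° = 4.0486.
τ(648 nm) = 0.123 × (520/648)⁴ × 4.0486 = 0.123 × 0.4147 × 4.0486 = 0.2065.
τ(463 nm) = 0.123 × (520/463)⁴ × 4.0486 = 0.123 × 1.5911 × 4.0486 = 0.7923.
T(648)/T(463) = exp(τ_B − τ_A) = exp(0.5858) = 1.7965.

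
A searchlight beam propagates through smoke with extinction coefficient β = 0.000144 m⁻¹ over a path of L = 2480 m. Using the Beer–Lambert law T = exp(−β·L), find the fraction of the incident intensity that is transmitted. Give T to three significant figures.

τ = β·L = 0.000144 × 2480 = 0.3571.
T = exp(−0.3571) = 0.6997.

0.700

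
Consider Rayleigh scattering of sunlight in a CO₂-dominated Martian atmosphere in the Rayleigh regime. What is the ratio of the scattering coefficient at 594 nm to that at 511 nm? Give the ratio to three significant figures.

Rayleigh scattering ∝ λ⁻⁴, so the ratio of coefficients is the inverse fourth power of the wavelength ratio.
σ(594)/σ(511) = (511/594)⁴ = (0.8603)⁴ = 0.5477.

0.548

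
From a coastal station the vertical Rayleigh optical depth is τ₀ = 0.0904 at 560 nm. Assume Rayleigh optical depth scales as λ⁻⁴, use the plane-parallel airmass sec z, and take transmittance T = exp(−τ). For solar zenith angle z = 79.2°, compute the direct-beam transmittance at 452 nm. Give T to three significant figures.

0.321

sec 79.2° = 5.3367.
τ = 0.0904 × (560/452)⁴ × 5.3367 = 0.0904 × 2.3561 × 5.3367 = 1.1367.
T = exp(−1.1367) = 0.3209.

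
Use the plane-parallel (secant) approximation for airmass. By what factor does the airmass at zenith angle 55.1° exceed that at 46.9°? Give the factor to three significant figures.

1.19

X(55.1°)/X(46.9°) = sec 55.1° / sec 46.9° = cos 46.9° / cos 55.1° = 0.6833/0.5721 = 1.1942.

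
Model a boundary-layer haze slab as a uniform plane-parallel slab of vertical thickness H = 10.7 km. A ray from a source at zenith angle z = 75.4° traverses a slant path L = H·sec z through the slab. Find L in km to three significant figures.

42.4 km

sec z = 1/cos 75.4° = 3.9672.
L = 10.7 × 3.9672 = 42.449 km.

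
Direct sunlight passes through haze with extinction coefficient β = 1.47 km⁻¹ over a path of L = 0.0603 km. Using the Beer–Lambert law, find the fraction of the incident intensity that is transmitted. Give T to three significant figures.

0.915

τ = β·L = 1.47 × 0.0603 = 0.0886.
T = exp(−0.0886) = 0.9152.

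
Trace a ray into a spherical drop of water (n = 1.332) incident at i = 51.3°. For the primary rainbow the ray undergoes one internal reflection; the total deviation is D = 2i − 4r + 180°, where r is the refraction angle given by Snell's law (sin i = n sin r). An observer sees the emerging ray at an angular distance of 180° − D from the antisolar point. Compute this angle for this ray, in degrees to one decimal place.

40.9°

sin r = sin 51.3° / 1.332 = 0.7804/1.332 = 0.5859; r = 35.87°.
D = 2·51.3° − 4·35.87° + 180° = 102.60° − 143.47° + 180° = 139.13°.
Angle from antisolar point = 180° − D = 40.87°.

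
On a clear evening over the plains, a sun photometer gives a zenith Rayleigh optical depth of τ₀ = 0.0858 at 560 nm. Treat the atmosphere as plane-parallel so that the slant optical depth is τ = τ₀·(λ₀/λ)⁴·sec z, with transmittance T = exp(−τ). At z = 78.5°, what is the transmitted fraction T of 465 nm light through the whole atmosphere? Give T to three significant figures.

sec 78.5° = 5.0159.
τ = 0.0858 × (560/465)⁴ × 5.0159 = 0.0858 × 2.1035 × 5.0159 = 0.9053.
T = exp(−0.9053) = 0.4044.

0.404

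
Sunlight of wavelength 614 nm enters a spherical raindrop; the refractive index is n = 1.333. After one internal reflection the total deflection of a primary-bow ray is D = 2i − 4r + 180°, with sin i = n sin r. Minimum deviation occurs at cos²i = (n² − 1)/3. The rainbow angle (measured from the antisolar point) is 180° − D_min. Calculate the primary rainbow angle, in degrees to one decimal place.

42.1°

cos²i = (1.77689 − 1)/3 = 0.25896; i = arccos(0.50888) = 59.410°.
sin r = sin 59.410°/1.333 = 0.64579; r = 40.225°.
D_min = 2·59.410° − 4·40.225° + 180° = 137.922°.
Rainbow angle = 180° − D_min = 42.078°.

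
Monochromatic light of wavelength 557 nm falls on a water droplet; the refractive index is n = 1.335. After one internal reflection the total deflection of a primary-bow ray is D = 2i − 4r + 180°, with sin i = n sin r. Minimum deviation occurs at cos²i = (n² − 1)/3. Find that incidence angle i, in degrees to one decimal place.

cos²i = (1.335² − 1)/3 = (1.78222 − 1)/3 = 0.26074.
cos i = 0.51063, so i = 59.294°.

59.3°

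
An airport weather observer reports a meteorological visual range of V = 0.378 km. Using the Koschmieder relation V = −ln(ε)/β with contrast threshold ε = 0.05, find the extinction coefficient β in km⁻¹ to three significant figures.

7.93 km⁻¹

β = −ln(0.05) / V = 2.996 / 0.378 = 7.9252 km⁻¹.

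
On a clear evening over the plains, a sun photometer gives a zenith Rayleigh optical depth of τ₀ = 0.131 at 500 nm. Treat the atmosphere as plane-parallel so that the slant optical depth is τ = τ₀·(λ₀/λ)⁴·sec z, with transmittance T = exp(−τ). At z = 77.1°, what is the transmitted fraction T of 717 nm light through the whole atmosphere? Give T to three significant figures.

sec 77.1° = 4.4793.
τ = 0.131 × (500/717)⁴ × 4.4793 = 0.131 × 0.2365 × 4.4793 = 0.1388.
T = exp(−0.1388) = 0.8704.

0.870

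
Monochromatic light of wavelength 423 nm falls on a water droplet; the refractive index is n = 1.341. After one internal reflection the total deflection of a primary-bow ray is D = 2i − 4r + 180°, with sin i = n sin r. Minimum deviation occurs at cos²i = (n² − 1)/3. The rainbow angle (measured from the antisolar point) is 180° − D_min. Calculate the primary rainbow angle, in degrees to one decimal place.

40.9°

cos²i = (1.79828 − 1)/3 = 0.26609; i = arccos(0.51584) = 58.946°.
sin r = sin 58.946°/1.341 = 0.63884; r = 39.705°.
D_min = 2·58.946° − 4·39.705° + 180° = 139.071°.
Rainbow angle = 180° − D_min = 40.929°.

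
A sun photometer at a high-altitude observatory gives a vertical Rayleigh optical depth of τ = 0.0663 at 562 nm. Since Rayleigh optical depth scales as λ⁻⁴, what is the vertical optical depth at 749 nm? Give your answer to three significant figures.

0.0210

τ(749 nm) = τ(562 nm) × (562/749)⁴ = 0.0663 × (0.7503)⁴ = 0.0663 × 0.3170 = 0.0210.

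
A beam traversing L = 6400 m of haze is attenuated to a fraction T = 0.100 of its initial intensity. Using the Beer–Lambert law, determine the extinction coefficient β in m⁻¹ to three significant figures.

0.000360 m⁻¹

Beer–Lambert: T = exp(−βL) ⇒ β = −ln(T)/L = −ln(0.100)/6400 = 2.3026/6400 = 0.0003598 m⁻¹.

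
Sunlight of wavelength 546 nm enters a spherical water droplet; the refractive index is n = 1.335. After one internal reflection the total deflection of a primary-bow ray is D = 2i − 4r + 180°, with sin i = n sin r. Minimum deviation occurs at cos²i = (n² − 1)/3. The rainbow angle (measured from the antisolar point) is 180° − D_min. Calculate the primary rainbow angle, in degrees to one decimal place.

41.8°

cos²i = (1.78222 − 1)/3 = 0.26074; i = arccos(0.51063) = 59.294°.
sin r = sin 59.294°/1.335 = 0.64405; r = 40.094°.
D_min = 2·59.294° − 4·40.094° + 180° = 138.212°.
Rainbow angle = 180° − D_min = 41.788°.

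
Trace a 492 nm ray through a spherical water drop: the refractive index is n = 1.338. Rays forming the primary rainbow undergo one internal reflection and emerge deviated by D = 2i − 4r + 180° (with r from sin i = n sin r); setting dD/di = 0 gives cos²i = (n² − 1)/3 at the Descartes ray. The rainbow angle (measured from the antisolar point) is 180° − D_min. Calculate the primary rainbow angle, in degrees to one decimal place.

41.4°

cos²i = (1.79024 − 1)/3 = 0.26341; i = arccos(0.51324) = 59.120°.
sin r = sin 59.120°/1.338 = 0.64144; r = 39.899°.
D_min = 2·59.120° − 4·39.899° + 180° = 138.643°.
Rainbow angle = 180° − D_min = 41.357°.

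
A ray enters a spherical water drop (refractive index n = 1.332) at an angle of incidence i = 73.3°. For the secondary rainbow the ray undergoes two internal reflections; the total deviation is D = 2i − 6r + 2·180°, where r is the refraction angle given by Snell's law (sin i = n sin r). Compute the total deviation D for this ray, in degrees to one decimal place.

230.7°

sin r = sin 73.3° / 1.332 = 0.9578/1.332 = 0.7191; r = 45.98°.
D = 2·73.3° − 6·45.98° + 2·180° = 146.60° − 275.87° + 360° = 230.73°.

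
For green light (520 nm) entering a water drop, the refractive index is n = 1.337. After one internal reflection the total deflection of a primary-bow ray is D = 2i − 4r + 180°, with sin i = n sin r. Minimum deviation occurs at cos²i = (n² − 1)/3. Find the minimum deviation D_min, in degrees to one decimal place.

cos²i = (1.78757 − 1)/3 = 0.26252; i = arccos(0.51237) = 59.178°.
sin r = sin 59.178°/1.337 = 0.64231; r = 39.964°.
D_min = 2·59.178° − 4·39.964° + 180° = 138.500°.

138.5°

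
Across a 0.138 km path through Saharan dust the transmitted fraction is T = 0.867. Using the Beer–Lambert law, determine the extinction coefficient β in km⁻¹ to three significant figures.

1.03 km⁻¹

Beer–Lambert: T = exp(−βL) ⇒ β = −ln(T)/L = −ln(0.867)/0.138 = 0.1427/0.138 = 1.034 km⁻¹.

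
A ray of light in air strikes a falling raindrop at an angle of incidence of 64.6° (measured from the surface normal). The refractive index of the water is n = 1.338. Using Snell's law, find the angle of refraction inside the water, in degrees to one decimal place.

Snell: sin θ_r = sin θ_i / n = sin 64.6° / 1.338 = 0.9033 / 1.338 = 0.6751.
θ_r = arcsin(0.6751) = 42.46°.

42.5°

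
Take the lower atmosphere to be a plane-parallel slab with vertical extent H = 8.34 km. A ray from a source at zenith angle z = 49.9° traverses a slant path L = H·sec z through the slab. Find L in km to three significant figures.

12.9 km

sec z = 1/cos 49.9° = 1.5525.
L = 8.34 × 1.5525 = 12.948 km.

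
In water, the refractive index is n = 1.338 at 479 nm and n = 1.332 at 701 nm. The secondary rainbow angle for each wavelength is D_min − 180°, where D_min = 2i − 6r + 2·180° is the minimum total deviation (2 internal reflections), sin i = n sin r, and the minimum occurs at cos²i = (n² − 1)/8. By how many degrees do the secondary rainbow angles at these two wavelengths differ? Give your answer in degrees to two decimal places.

1.56°

At 479 nm (n = 1.338): cos²i = 0.09878 → i = 71.682°, r = 45.195°, D_min = 232.193°, rainbow angle = 52.193°.
At 701 nm (n = 1.332): cos²i = 0.09678 → i = 71.875°, r = 45.520°, D_min = 230.628°, rainbow angle = 50.628°.
Angular width = |52.193° − 50.628°| = 1.564°.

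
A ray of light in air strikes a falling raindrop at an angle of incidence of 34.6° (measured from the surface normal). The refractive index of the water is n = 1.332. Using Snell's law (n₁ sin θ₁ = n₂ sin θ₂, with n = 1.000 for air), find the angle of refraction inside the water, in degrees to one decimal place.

25.2°

Snell: sin θ_r = sin θ_i / n = sin 34.6° / 1.332 = 0.5678 / 1.332 = 0.4263.
θ_r = arcsin(0.4263) = 25.23°.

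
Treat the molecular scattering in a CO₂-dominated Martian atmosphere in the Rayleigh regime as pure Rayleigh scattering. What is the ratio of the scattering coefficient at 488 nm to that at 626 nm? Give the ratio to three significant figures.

Rayleigh scattering ∝ λ⁻⁴, so the ratio of coefficients is the inverse fourth power of the wavelength ratio.
σ(488)/σ(626) = (626/488)⁴ = (1.2828)⁴ = 2.708.

2.71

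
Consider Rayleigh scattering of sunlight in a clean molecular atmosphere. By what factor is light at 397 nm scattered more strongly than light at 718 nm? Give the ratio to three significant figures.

10.7

Rayleigh scattering ∝ λ⁻⁴, so the ratio of coefficients is the inverse fourth power of the wavelength ratio.
σ(397)/σ(718) = (718/397)⁴ = (1.8086)⁴ = 10.7.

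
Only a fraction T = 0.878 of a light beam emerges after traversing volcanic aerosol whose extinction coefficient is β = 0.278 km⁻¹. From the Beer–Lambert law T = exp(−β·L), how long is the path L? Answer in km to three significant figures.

0.468 km

Beer–Lambert: T = exp(−βL) ⇒ L = −ln(T)/β = −ln(0.878)/0.278 = 0.1301/0.278 = 0.468 km.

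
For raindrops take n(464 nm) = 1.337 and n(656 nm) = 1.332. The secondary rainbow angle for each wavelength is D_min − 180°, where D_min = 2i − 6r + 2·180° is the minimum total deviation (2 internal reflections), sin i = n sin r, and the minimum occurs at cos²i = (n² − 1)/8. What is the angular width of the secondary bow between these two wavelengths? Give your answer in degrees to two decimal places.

At 464 nm (n = 1.337): cos²i = 0.09845 → i = 71.714°, r = 45.249°, D_min = 231.934°, rainbow angle = 51.934°.
At 656 nm (n = 1.332): cos²i = 0.09678 → i = 71.875°, r = 45.520°, D_min = 230.628°, rainbow angle = 50.628°.
Angular width = |51.934° − 50.628°| = 1.305°.

1.31°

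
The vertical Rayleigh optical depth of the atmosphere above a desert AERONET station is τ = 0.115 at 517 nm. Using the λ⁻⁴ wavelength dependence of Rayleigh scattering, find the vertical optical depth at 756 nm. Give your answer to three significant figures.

0.0252

τ(756 nm) = τ(517 nm) × (517/756)⁴ = 0.115 × (0.6839)⁴ = 0.115 × 0.2187 = 0.0252.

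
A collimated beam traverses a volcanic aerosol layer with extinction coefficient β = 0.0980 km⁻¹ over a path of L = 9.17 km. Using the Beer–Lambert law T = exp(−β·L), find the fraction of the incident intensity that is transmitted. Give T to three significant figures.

0.407

τ = β·L = 0.0980 × 9.17 = 0.8987.
T = exp(−0.8987) = 0.4071.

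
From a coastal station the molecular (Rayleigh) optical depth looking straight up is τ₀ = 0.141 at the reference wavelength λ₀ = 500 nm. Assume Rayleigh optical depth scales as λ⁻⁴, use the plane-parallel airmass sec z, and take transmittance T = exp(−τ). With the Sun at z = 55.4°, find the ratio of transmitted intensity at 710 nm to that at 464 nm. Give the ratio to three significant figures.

Airmass: sec 55.4° = 1.7610.
τ(710 nm) = 0.141 × (500/710)⁴ × 1.7610 = 0.141 × 0.2459 × 1.7610 = 0.0611.
τ(464 nm) = 0.141 × (500/464)⁴ × 1.7610 = 0.141 × 1.3484 × 1.7610 = 0.3348.
T(710)/T(464) = exp(τ_B − τ_A) = exp(0.2737) = 1.3149.

1.31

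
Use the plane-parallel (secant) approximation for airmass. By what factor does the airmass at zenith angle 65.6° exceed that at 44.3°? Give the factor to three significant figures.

X(65.6°)/X(44.3°) = sec 65.6° / sec 44.3° = cos 44.3° / cos 65.6° = 0.7157/0.4131 = 1.7325.

1.73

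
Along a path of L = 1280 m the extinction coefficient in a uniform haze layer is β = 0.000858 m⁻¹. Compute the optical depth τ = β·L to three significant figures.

τ = β·L = 0.000858 × 1280 = 1.0982.

1.10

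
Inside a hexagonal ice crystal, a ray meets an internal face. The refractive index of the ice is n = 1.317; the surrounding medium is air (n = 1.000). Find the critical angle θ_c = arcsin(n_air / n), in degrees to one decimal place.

49.4°

sin θ_c = n_air / n = 1.000 / 1.317 = 0.7593.
θ_c = arcsin(0.7593) = 49.40°.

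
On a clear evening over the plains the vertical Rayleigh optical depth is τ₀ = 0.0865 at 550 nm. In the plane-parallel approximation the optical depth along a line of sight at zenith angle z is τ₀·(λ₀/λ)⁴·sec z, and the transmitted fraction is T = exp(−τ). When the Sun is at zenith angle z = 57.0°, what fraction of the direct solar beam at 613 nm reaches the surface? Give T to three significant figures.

sec 57.0° = 1.8361.
τ = 0.0865 × (550/613)⁴ × 1.8361 = 0.0865 × 0.6481 × 1.8361 = 0.1029.
T = exp(−0.1029) = 0.9022.

0.902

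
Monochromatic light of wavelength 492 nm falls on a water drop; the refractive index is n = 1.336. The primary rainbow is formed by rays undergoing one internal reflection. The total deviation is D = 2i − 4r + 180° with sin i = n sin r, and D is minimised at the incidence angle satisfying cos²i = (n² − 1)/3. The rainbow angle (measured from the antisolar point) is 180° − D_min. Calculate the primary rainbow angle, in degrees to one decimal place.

41.6°

cos²i = (1.78490 − 1)/3 = 0.26163; i = arccos(0.51150) = 59.236°.
sin r = sin 59.236°/1.336 = 0.64318; r = 40.029°.
D_min = 2·59.236° − 4·40.029° + 180° = 138.356°.
Rainbow angle = 180° − D_min = 41.644°.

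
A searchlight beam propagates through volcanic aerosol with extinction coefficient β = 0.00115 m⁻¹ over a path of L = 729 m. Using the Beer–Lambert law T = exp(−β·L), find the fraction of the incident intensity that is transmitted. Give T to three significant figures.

τ = β·L = 0.00115 × 729 = 0.8384.
T = exp(−0.8384) = 0.4324.

0.432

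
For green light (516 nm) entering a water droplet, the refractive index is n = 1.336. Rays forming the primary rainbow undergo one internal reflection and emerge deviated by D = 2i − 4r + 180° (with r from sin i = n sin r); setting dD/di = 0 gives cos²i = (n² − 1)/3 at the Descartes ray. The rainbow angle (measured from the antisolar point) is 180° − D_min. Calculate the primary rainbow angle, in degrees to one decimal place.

41.6°

cos²i = (1.78490 − 1)/3 = 0.26163; i = arccos(0.51150) = 59.236°.
sin r = sin 59.236°/1.336 = 0.64318; r = 40.029°.
D_min = 2·59.236° − 4·40.029° + 180° = 138.356°.
Rainbow angle = 180° − D_min = 41.644°.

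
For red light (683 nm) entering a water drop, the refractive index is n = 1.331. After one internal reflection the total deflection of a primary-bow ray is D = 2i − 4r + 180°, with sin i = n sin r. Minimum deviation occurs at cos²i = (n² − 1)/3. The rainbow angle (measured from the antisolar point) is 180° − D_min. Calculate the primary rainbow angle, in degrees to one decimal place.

42.4°

cos²i = (1.77156 − 1)/3 = 0.25719; i = arccos(0.50714) = 59.527°.
sin r = sin 59.527°/1.331 = 0.64753; r = 40.356°.
D_min = 2·59.527° − 4·40.356° + 180° = 137.630°.
Rainbow angle = 180° − D_min = 42.370°.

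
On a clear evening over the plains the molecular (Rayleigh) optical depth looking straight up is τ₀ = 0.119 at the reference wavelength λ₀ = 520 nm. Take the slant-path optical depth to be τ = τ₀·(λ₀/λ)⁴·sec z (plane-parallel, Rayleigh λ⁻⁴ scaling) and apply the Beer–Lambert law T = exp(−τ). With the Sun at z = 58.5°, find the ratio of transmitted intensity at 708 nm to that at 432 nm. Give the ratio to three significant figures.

1.51

Airmass: sec 58.5° = 1.9139.
τ(708 nm) = 0.119 × (520/708)⁴ × 1.9139 = 0.119 × 0.2910 × 1.9139 = 0.0663.
τ(432 nm) = 0.119 × (520/432)⁴ × 1.9139 = 0.119 × 2.0993 × 1.9139 = 0.4781.
T(708)/T(432) = exp(τ_B − τ_A) = exp(0.4118) = 1.5096.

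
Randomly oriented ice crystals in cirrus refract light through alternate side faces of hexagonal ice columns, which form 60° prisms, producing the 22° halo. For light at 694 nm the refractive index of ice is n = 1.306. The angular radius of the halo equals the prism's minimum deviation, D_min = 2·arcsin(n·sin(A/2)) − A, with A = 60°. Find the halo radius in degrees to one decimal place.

n·sin(A/2) = 1.306 × sin 30° = 1.306 × 0.5000 = 0.6530.
D_min = 2·arcsin(0.6530) − 60° = 2 × 40.768° − 60° = 21.536°.

21.5°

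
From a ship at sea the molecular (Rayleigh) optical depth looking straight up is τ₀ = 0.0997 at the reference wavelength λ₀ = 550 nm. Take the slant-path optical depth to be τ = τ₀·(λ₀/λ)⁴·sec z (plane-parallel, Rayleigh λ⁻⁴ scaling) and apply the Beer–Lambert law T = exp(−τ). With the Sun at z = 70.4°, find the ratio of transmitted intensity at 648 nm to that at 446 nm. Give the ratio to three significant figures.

Airmass: sec 70.4° = 2.9811.
τ(648 nm) = 0.0997 × (550/648)⁴ × 2.9811 = 0.0997 × 0.5190 × 2.9811 = 0.1542.
τ(446 nm) = 0.0997 × (550/446)⁴ × 2.9811 = 0.0997 × 2.3127 × 2.9811 = 0.6873.
T(648)/T(446) = exp(τ_B − τ_A) = exp(0.5331) = 1.7042.

1.70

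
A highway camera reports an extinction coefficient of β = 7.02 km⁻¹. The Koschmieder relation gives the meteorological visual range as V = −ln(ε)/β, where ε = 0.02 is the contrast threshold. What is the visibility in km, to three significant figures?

V = −ln(0.02) / 7.02 = 3.912 / 7.02 = 0.5573 km.

0.557 km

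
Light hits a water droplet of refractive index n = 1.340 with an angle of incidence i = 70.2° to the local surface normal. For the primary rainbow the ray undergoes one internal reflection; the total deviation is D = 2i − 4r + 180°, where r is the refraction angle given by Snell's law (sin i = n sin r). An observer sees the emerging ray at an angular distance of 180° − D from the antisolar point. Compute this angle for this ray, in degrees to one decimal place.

38.0°

sin r = sin 70.2° / 1.340 = 0.9409/1.340 = 0.7021; r = 44.60°.
D = 2·70.2° − 4·44.60° + 180° = 140.40° − 178.40° + 180° = 142.00°.
Angle from antisolar point = 180° − D = 38.00°.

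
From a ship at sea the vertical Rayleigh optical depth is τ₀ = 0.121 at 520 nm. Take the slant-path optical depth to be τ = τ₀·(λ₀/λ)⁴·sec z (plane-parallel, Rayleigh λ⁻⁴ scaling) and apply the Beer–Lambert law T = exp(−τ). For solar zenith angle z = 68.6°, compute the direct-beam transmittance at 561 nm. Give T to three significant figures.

sec 68.6° = 2.7407.
τ = 0.121 × (520/561)⁴ × 2.7407 = 0.121 × 0.7382 × 2.7407 = 0.2448.
T = exp(−0.2448) = 0.7829.

0.783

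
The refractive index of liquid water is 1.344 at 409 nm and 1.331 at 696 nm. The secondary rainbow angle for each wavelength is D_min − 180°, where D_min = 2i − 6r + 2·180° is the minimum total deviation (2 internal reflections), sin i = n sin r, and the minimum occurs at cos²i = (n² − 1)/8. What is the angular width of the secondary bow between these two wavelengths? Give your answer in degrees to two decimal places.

At 409 nm (n = 1.344): cos²i = 0.10079 → i = 71.490°, r = 44.874°, D_min = 233.733°, rainbow angle = 53.733°.
At 696 nm (n = 1.331): cos²i = 0.09645 → i = 71.907°, r = 45.575°, D_min = 230.365°, rainbow angle = 50.365°.
Angular width = |53.733° − 50.365°| = 3.368°.

3.37°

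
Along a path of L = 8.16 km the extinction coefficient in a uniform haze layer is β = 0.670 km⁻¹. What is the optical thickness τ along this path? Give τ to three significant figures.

5.47

τ = β·L = 0.670 × 8.16 = 5.4672.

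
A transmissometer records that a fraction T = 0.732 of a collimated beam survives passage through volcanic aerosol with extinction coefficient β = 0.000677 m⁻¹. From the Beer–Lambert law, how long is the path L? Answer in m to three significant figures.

461 m

Beer–Lambert: T = exp(−βL) ⇒ L = −ln(T)/β = −ln(0.732)/0.000677 = 0.3120/0.000677 = 460.8 m.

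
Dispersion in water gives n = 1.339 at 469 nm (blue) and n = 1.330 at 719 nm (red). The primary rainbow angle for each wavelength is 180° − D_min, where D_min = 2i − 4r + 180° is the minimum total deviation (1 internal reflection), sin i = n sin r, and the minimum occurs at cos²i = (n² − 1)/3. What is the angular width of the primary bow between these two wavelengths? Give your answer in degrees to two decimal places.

1.30°

At 469 nm (n = 1.339): cos²i = 0.26431 → i = 59.062°, r = 39.834°, D_min = 138.786°, rainbow angle = 41.214°.
At 719 nm (n = 1.330): cos²i = 0.25630 → i = 59.585°, r = 40.422°, D_min = 137.484°, rainbow angle = 42.516°.
Angular width = |41.214° − 42.516°| = 1.303°.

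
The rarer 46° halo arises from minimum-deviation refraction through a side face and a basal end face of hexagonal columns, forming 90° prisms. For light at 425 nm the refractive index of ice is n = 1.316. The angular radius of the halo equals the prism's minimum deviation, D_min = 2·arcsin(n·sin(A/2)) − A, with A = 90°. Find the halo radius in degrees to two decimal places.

n·sin(A/2) = 1.316 × sin 45° = 1.316 × 0.7071 = 0.9306.
D_min = 2·arcsin(0.9306) − 90° = 2 × 68.521° − 90° = 47.042°.

47.04°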